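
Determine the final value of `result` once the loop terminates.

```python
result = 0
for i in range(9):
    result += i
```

Let's trace through this code step by step.

Initialize: result = 0
Entering loop: for i in range(9):
After iteration 1: i = 0, result = 0
After iteration 2: i = 1, result = 1
After iteration 3: i = 2, result = 3
After iteration 4: i = 3, result = 6
After iteration 5: i = 4, result = 10
After iteration 6: i = 5, result = 15
After iteration 7: i = 6, result = 21
After iteration 8: i = 7, result = 28
After iteration 9: i = 8, result = 36
Loop ends.

Final answer: 36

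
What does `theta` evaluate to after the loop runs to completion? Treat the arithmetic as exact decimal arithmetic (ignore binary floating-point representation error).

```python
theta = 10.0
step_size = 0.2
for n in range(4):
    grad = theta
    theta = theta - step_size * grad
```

Let's trace through this code step by step.

Initialize: theta = 10.0
Initialize: step_size = 0.2
Entering loop: for n in range(4):
After iteration 1: n = 0, theta = 8.0, grad = 10.0
After iteration 2: n = 1, theta = 6.4, grad = 8.0
After iteration 3: n = 2, theta = 5.12, grad = 6.4
After iteration 4: n = 3, theta = 4.096, grad = 5.12
Loop ends.

Final answer: 4.096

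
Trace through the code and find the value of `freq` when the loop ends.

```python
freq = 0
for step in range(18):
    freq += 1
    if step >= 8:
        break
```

Let's trace through this code step by step.

Initialize: freq = 0
Entering loop: for step in range(18):
After iteration 1: step = 0, freq = 1
After iteration 2: step = 1, freq = 2
After iteration 3: step = 2, freq = 3
After iteration 4: step = 3, freq = 4
After iteration 5: step = 4, freq = 5
After iteration 6: step = 5, freq = 6
After iteration 7: step = 6, freq = 7
After iteration 8: step = 7, freq = 8
After iteration 9: step = 8, freq = 9
Loop ends.

Final answer: 9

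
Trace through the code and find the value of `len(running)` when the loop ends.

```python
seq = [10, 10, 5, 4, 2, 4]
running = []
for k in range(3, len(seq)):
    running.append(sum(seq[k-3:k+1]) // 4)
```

Let's trace through this code step by step.

Initialize: seq = [10, 10, 5, 4, 2, 4]
Initialize: running = []
Entering loop: for k in range(3, len(seq)):
After iteration 1: k = 3, running = [7]
After iteration 2: k = 4, running = [7, 5]
After iteration 3: k = 5, running = [7, 5, 3]
Loop ends.
len(running) = 3

Final answer: 3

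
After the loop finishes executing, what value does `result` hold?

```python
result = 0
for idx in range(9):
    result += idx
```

Let's trace through this code step by step.

Initialize: result = 0
Entering loop: for idx in range(9):
After iteration 1: idx = 0, result = 0
After iteration 2: idx = 1, result = 1
After iteration 3: idx = 2, result = 3
After iteration 4: idx = 3, result = 6
After iteration 5: idx = 4, result = 10
After iteration 6: idx = 5, result = 15
After iteration 7: idx = 6, result = 21
After iteration 8: idx = 7, result = 28
After iteration 9: idx = 8, result = 36
Loop ends.

Final answer: 36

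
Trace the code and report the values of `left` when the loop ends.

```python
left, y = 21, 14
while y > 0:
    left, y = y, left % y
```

Let's trace through this code step by step.

Initialize: left = 21
Initialize: y = 14
Entering loop: while y > 0:
After iteration 1: left = 14, y = 7
After iteration 2: left = 7, y = 0
Loop ends.

Final answer: 7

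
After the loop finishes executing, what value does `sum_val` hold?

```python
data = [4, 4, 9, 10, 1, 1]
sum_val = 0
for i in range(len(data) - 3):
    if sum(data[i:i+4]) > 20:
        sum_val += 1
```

Let's trace through this code step by step.

Initialize: data = [4, 4, 9, 10, 1, 1]
Initialize: sum_val = 0
Entering loop: for i in range(len(data) - 3):
After iteration 1: i = 0, sum_val = 1
After iteration 2: i = 1, sum_val = 2
After iteration 3: i = 2, sum_val = 3
Loop ends.

Final answer: 3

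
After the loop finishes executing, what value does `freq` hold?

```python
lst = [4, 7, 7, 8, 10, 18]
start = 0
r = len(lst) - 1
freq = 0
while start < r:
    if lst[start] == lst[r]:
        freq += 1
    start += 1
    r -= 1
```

Let's trace through this code step by step.

Initialize: lst = [4, 7, 7, 8, 10, 18]
Initialize: start = 0
Initialize: r = 5
Initialize: freq = 0
Entering loop: while start < r:
After iteration 1: start = 1, r = 4, freq = 0
After iteration 2: start = 2, r = 3, freq = 0
After iteration 3: start = 3, r = 2, freq = 0
Loop ends.

Final answer: 0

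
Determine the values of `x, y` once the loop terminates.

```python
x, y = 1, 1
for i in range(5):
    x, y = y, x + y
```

Let's trace through this code step by step.

Initialize: x = 1
Initialize: y = 1
Entering loop: for i in range(5):
After iteration 1: i = 0, x = 1, y = 2
After iteration 2: i = 1, x = 2, y = 3
After iteration 3: i = 2, x = 3, y = 5
After iteration 4: i = 3, x = 5, y = 8
After iteration 5: i = 4, x = 8, y = 13
Loop ends.

Final answer: 8, 13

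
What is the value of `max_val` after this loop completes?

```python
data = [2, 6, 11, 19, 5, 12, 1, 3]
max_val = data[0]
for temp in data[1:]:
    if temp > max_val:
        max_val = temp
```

Let's trace through this code step by step.

Initialize: data = [2, 6, 11, 19, 5, 12, 1, 3]
Initialize: max_val = 2
Entering loop: for temp in data[1:]:
After iteration 1: temp = 6, max_val = 6
After iteration 2: temp = 11, max_val = 11
After iteration 3: temp = 19, max_val = 19
After iteration 4: temp = 5, max_val = 19
After iteration 5: temp = 12, max_val = 19
After iteration 6: temp = 1, max_val = 19
After iteration 7: temp = 3, max_val = 19
Loop ends.

Final answer: 19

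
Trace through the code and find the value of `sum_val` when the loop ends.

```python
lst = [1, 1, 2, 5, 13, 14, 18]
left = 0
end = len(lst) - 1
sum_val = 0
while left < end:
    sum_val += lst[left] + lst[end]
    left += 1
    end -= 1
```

Let's trace through this code step by step.

Initialize: lst = [1, 1, 2, 5, 13, 14, 18]
Initialize: left = 0
Initialize: end = 6
Initialize: sum_val = 0
Entering loop: while left < end:
After iteration 1: left = 1, end = 5, sum_val = 19
After iteration 2: left = 2, end = 4, sum_val = 34
After iteration 3: left = 3, end = 3, sum_val = 49
Loop ends.

Final answer: 49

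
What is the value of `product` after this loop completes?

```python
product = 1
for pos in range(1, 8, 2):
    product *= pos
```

Let's trace through this code step by step.

Initialize: product = 1
Entering loop: for pos in range(1, 8, 2):
After iteration 1: pos = 1, product = 1
After iteration 2: pos = 3, product = 3
After iteration 3: pos = 5, product = 15
After iteration 4: pos = 7, product = 105
Loop ends.

Final answer: 105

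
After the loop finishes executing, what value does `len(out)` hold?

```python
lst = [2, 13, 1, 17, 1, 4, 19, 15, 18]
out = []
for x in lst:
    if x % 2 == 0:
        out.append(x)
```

Let's trace through this code step by step.

Initialize: lst = [2, 13, 1, 17, 1, 4, 19, 15, 18]
Initialize: out = []
Entering loop: for x in lst:
After iteration 1: x = 2, out = [2]
After iteration 2: x = 13, out = [2]
After iteration 3: x = 1, out = [2]
After iteration 4: x = 17, out = [2]
After iteration 5: x = 1, out = [2]
After iteration 6: x = 4, out = [2, 4]
After iteration 7: x = 19, out = [2, 4]
After iteration 8: x = 15, out = [2, 4]
After iteration 9: x = 18, out = [2, 4, 18]
Loop ends.
len(out) = 3

Final answer: 3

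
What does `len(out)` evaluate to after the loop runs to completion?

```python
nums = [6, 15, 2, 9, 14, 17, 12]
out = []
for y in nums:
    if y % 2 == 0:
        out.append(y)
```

Let's trace through this code step by step.

Initialize: nums = [6, 15, 2, 9, 14, 17, 12]
Initialize: out = []
Entering loop: for y in nums:
After iteration 1: y = 6, out = [6]
After iteration 2: y = 15, out = [6]
After iteration 3: y = 2, out = [6, 2]
After iteration 4: y = 9, out = [6, 2]
After iteration 5: y = 14, out = [6, 2, 14]
After iteration 6: y = 17, out = [6, 2, 14]
After iteration 7: y = 12, out = [6, 2, 14, 12]
Loop ends.
len(out) = 4

Final answer: 4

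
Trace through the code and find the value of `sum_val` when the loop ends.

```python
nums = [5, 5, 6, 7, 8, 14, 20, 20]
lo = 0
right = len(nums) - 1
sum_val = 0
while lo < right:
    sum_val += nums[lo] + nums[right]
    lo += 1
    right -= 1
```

Let's trace through this code step by step.

Initialize: nums = [5, 5, 6, 7, 8, 14, 20, 20]
Initialize: lo = 0
Initialize: right = 7
Initialize: sum_val = 0
Entering loop: while lo < right:
After iteration 1: lo = 1, right = 6, sum_val = 25
After iteration 2: lo = 2, right = 5, sum_val = 50
After iteration 3: lo = 3, right = 4, sum_val = 70
After iteration 4: lo = 4, right = 3, sum_val = 85
Loop ends.

Final answer: 85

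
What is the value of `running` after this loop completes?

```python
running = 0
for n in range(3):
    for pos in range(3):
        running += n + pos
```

Let's trace through this code step by step.

Initialize: running = 0
Entering loop: for n in range(3):
After iteration 1: n = 0, running = 3
After iteration 2: n = 1, running = 9
After iteration 3: n = 2, running = 18
Loop ends.

Final answer: 18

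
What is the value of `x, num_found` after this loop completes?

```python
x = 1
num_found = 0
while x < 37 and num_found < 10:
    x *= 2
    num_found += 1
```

Let's trace through this code step by step.

Initialize: x = 1
Initialize: num_found = 0
Entering loop: while x < 37 and num_found < 10:
After iteration 1: x = 2, num_found = 1
After iteration 2: x = 4, num_found = 2
After iteration 3: x = 8, num_found = 3
After iteration 4: x = 16, num_found = 4
After iteration 5: x = 32, num_found = 5
After iteration 6: x = 64, num_found = 6
Loop ends.

Final answer: 64, 6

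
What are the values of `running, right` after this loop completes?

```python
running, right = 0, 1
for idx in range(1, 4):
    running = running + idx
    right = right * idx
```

Let's trace through this code step by step.

Initialize: running = 0
Initialize: right = 1
Entering loop: for idx in range(1, 4):
After iteration 1: idx = 1, running = 1, right = 1
After iteration 2: idx = 2, running = 3, right = 2
After iteration 3: idx = 3, running = 6, right = 6
Loop ends.

Final answer: 6, 6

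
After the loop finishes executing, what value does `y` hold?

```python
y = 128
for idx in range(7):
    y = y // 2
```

Let's trace through this code step by step.

Initialize: y = 128
Entering loop: for idx in range(7):
After iteration 1: idx = 0, y = 64
After iteration 2: idx = 1, y = 32
After iteration 3: idx = 2, y = 16
After iteration 4: idx = 3, y = 8
After iteration 5: idx = 4, y = 4
After iteration 6: idx = 5, y = 2
After iteration 7: idx = 6, y = 1
Loop ends.

Final answer: 1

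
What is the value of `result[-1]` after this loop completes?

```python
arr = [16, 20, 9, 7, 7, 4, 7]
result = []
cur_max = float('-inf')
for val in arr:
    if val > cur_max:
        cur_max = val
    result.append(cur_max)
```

Let's trace through this code step by step.

Initialize: arr = [16, 20, 9, 7, 7, 4, 7]
Initialize: result = []
Initialize: cur_max = -inf
Entering loop: for val in arr:
After iteration 1: val = 16, result = [16], cur_max = 16
After iteration 2: val = 20, result = [16, 20], cur_max = 20
After iteration 3: val = 9, result = [16, 20, 20], cur_max = 20
After iteration 4: val = 7, result = [16, 20, 20, 20], cur_max = 20
After iteration 5: val = 7, result = [16, 20, 20, 20, 20], cur_max = 20
After iteration 6: val = 4, result = [16, 20, 20, 20, 20, 20], cur_max = 20
After iteration 7: val = 7, result = [16, 20, 20, 20, 20, 20, 20], cur_max = 20
Loop ends.
result[-1] = 20

Final answer: 20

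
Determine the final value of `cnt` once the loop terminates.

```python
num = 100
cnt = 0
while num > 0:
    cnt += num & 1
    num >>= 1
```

Let's trace through this code step by step.

Initialize: num = 100
Initialize: cnt = 0
Entering loop: while num > 0:
After iteration 1: num = 50, cnt = 0
After iteration 2: num = 25, cnt = 0
After iteration 3: num = 12, cnt = 1
After iteration 4: num = 6, cnt = 1
After iteration 5: num = 3, cnt = 1
After iteration 6: num = 1, cnt = 2
After iteration 7: num = 0, cnt = 3
Loop ends.

Final answer: 3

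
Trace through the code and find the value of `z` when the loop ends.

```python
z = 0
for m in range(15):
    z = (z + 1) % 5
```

Let's trace through this code step by step.

Initialize: z = 0
Entering loop: for m in range(15):
After iteration 1: m = 0, z = 1
After iteration 2: m = 1, z = 2
After iteration 3: m = 2, z = 3
After iteration 4: m = 3, z = 4
After iteration 5: m = 4, z = 0
After iteration 6: m = 5, z = 1
After iteration 7: m = 6, z = 2
After iteration 8: m = 7, z = 3
After iteration 9: m = 8, z = 4
After iteration 10: m = 9, z = 0
After iteration 11: m = 10, z = 1
After iteration 12: m = 11, z = 2
After iteration 13: m = 12, z = 3
After iteration 14: m = 13, z = 4
After iteration 15: m = 14, z = 0
Loop ends.

Final answer: 0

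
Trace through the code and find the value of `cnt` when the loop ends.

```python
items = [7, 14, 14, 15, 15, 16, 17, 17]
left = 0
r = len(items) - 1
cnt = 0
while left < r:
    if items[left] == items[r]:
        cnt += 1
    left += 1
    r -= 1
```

Let's trace through this code step by step.

Initialize: items = [7, 14, 14, 15, 15, 16, 17, 17]
Initialize: left = 0
Initialize: r = 7
Initialize: cnt = 0
Entering loop: while left < r:
After iteration 1: left = 1, r = 6, cnt = 0
After iteration 2: left = 2, r = 5, cnt = 0
After iteration 3: left = 3, r = 4, cnt = 0
After iteration 4: left = 4, r = 3, cnt = 1
Loop ends.

Final answer: 1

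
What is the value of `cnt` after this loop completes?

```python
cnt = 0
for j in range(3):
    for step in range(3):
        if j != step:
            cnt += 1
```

Let's trace through this code step by step.

Initialize: cnt = 0
Entering loop: for j in range(3):
After iteration 1: j = 0, cnt = 2
After iteration 2: j = 1, cnt = 4
After iteration 3: j = 2, cnt = 6
Loop ends.

Final answer: 6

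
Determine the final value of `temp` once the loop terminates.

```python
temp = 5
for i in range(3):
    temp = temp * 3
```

Let's trace through this code step by step.

Initialize: temp = 5
Entering loop: for i in range(3):
After iteration 1: i = 0, temp = 15
After iteration 2: i = 1, temp = 45
After iteration 3: i = 2, temp = 135
Loop ends.

Final answer: 135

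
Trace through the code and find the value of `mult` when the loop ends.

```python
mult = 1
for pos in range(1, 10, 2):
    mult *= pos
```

Let's trace through this code step by step.

Initialize: mult = 1
Entering loop: for pos in range(1, 10, 2):
After iteration 1: pos = 1, mult = 1
After iteration 2: pos = 3, mult = 3
After iteration 3: pos = 5, mult = 15
After iteration 4: pos = 7, mult = 105
After iteration 5: pos = 9, mult = 945
Loop ends.

Final answer: 945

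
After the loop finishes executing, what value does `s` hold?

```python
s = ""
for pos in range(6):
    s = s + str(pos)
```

Let's trace through this code step by step.

Initialize: s = ''
Entering loop: for pos in range(6):
After iteration 1: pos = 0, s = '0'
After iteration 2: pos = 1, s = '01'
After iteration 3: pos = 2, s = '012'
After iteration 4: pos = 3, s = '0123'
After iteration 5: pos = 4, s = '01234'
After iteration 6: pos = 5, s = '012345'
Loop ends.

Final answer: '012345'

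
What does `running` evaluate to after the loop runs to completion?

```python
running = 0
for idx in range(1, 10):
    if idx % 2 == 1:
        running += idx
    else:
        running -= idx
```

Let's trace through this code step by step.

Initialize: running = 0
Entering loop: for idx in range(1, 10):
After iteration 1: idx = 1, running = 1
After iteration 2: idx = 2, running = -1
After iteration 3: idx = 3, running = 2
After iteration 4: idx = 4, running = -2
After iteration 5: idx = 5, running = 3
After iteration 6: idx = 6, running = -3
After iteration 7: idx = 7, running = 4
After iteration 8: idx = 8, running = -4
After iteration 9: idx = 9, running = 5
Loop ends.

Final answer: 5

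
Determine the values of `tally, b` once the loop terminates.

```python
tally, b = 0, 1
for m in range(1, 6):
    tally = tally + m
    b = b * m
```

Let's trace through this code step by step.

Initialize: tally = 0
Initialize: b = 1
Entering loop: for m in range(1, 6):
After iteration 1: m = 1, tally = 1, b = 1
After iteration 2: m = 2, tally = 3, b = 2
After iteration 3: m = 3, tally = 6, b = 6
After iteration 4: m = 4, tally = 10, b = 24
After iteration 5: m = 5, tally = 15, b = 120
Loop ends.

Final answer: 15, 120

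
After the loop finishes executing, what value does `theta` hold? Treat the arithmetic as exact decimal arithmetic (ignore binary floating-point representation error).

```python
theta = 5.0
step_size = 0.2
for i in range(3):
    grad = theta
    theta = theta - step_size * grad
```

Let's trace through this code step by step.

Initialize: theta = 5.0
Initialize: step_size = 0.2
Entering loop: for i in range(3):
After iteration 1: i = 0, theta = 4.0, grad = 5.0
After iteration 2: i = 1, theta = 3.2, grad = 4.0
After iteration 3: i = 2, theta = 2.56, grad = 3.2
Loop ends.

Final answer: 2.56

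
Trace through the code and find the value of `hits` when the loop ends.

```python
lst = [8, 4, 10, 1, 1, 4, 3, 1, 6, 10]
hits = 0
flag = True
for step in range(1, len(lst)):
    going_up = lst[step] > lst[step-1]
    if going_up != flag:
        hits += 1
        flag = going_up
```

Let's trace through this code step by step.

Initialize: lst = [8, 4, 10, 1, 1, 4, 3, 1, 6, 10]
Initialize: hits = 0
Initialize: flag = True
Entering loop: for step in range(1, len(lst)):
After iteration 1: step = 1, hits = 1, flag = False, going_up = False
After iteration 2: step = 2, hits = 2, flag = True, going_up = True
After iteration 3: step = 3, hits = 3, flag = False, going_up = False
After iteration 4: step = 4, hits = 3, flag = False, going_up = False
After iteration 5: step = 5, hits = 4, flag = True, going_up = True
After iteration 6: step = 6, hits = 5, flag = False, going_up = False
After iteration 7: step = 7, hits = 5, flag = False, going_up = False
After iteration 8: step = 8, hits = 6, flag = True, going_up = True
After iteration 9: step = 9, hits = 6, flag = True, going_up = True
Loop ends.

Final answer: 6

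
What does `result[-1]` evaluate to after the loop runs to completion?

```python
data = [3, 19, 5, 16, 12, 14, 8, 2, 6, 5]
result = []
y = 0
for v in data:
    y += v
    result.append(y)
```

Let's trace through this code step by step.

Initialize: data = [3, 19, 5, 16, 12, 14, 8, 2, 6, 5]
Initialize: result = []
Initialize: y = 0
Entering loop: for v in data:
After iteration 1: v = 3, result = [3], y = 3
After iteration 2: v = 19, result = [3, 22], y = 22
After iteration 3: v = 5, result = [3, 22, 27], y = 27
After iteration 4: v = 16, result = [3, 22, 27, 43], y = 43
After iteration 5: v = 12, result = [3, 22, 27, 43, 55], y = 55
After iteration 6: v = 14, result = [3, 22, 27, 43, 55, 69], y = 69
After iteration 7: v = 8, result = [3, 22, 27, 43, 55, 69, 77], y = 77
After iteration 8: v = 2, result = [3, 22, 27, 43, 55, 69, 77, 79], y = 79
After iteration 9: v = 6, result = [3, 22, 27, 43, 55, 69, 77, 79, 85], y = 85
After iteration 10: v = 5, result = [3, 22, 27, 43, 55, 69, 77, 79, 85, 90], y = 90
Loop ends.
result[-1] = 90

Final answer: 90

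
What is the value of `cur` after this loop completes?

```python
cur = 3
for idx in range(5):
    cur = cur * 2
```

Let's trace through this code step by step.

Initialize: cur = 3
Entering loop: for idx in range(5):
After iteration 1: idx = 0, cur = 6
After iteration 2: idx = 1, cur = 12
After iteration 3: idx = 2, cur = 24
After iteration 4: idx = 3, cur = 48
After iteration 5: idx = 4, cur = 96
Loop ends.

Final answer: 96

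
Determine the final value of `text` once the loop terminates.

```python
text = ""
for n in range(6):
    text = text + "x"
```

Let's trace through this code step by step.

Initialize: text = ''
Entering loop: for n in range(6):
After iteration 1: n = 0, text = 'x'
After iteration 2: n = 1, text = 'xx'
After iteration 3: n = 2, text = 'xxx'
After iteration 4: n = 3, text = 'xxxx'
After iteration 5: n = 4, text = 'xxxxx'
After iteration 6: n = 5, text = 'xxxxxx'
Loop ends.

Final answer: 'xxxxxx'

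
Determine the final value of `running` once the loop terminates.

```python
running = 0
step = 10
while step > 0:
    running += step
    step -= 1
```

Let's trace through this code step by step.

Initialize: running = 0
Initialize: step = 10
Entering loop: while step > 0:
After iteration 1: running = 10, step = 9
After iteration 2: running = 19, step = 8
After iteration 3: running = 27, step = 7
After iteration 4: running = 34, step = 6
After iteration 5: running = 40, step = 5
After iteration 6: running = 45, step = 4
After iteration 7: running = 49, step = 3
After iteration 8: running = 52, step = 2
After iteration 9: running = 54, step = 1
After iteration 10: running = 55, step = 0
Loop ends.

Final answer: 55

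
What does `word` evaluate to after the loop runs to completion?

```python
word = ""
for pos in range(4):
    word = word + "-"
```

Let's trace through this code step by step.

Initialize: word = ''
Entering loop: for pos in range(4):
After iteration 1: pos = 0, word = '-'
After iteration 2: pos = 1, word = '--'
After iteration 3: pos = 2, word = '---'
After iteration 4: pos = 3, word = '----'
Loop ends.

Final answer: '----'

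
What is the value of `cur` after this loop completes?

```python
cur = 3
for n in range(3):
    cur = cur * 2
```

Let's trace through this code step by step.

Initialize: cur = 3
Entering loop: for n in range(3):
After iteration 1: n = 0, cur = 6
After iteration 2: n = 1, cur = 12
After iteration 3: n = 2, cur = 24
Loop ends.

Final answer: 24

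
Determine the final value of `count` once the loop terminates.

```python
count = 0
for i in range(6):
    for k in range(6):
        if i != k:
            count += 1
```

Let's trace through this code step by step.

Initialize: count = 0
Entering loop: for i in range(6):
After iteration 1: i = 0, count = 5
After iteration 2: i = 1, count = 10
After iteration 3: i = 2, count = 15
After iteration 4: i = 3, count = 20
After iteration 5: i = 4, count = 25
After iteration 6: i = 5, count = 30
Loop ends.

Final answer: 30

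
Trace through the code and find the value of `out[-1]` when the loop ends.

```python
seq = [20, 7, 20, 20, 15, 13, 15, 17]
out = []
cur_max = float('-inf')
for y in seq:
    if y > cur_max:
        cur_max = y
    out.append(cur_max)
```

Let's trace through this code step by step.

Initialize: seq = [20, 7, 20, 20, 15, 13, 15, 17]
Initialize: out = []
Initialize: cur_max = -inf
Entering loop: for y in seq:
After iteration 1: y = 20, out = [20], cur_max = 20
After iteration 2: y = 7, out = [20, 20], cur_max = 20
After iteration 3: y = 20, out = [20, 20, 20], cur_max = 20
After iteration 4: y = 20, out = [20, 20, 20, 20], cur_max = 20
After iteration 5: y = 15, out = [20, 20, 20, 20, 20], cur_max = 20
After iteration 6: y = 13, out = [20, 20, 20, 20, 20, 20], cur_max = 20
After iteration 7: y = 15, out = [20, 20, 20, 20, 20, 20, 20], cur_max = 20
After iteration 8: y = 17, out = [20, 20, 20, 20, 20, 20, 20, 20], cur_max = 20
Loop ends.
out[-1] = 20

Final answer: 20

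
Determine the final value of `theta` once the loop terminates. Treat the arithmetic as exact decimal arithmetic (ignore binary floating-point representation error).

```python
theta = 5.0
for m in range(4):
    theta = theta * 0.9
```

Let's trace through this code step by step.

Initialize: theta = 5.0
Entering loop: for m in range(4):
After iteration 1: m = 0, theta = 4.5
After iteration 2: m = 1, theta = 4.05
After iteration 3: m = 2, theta = 3.645
After iteration 4: m = 3, theta = 3.2805
Loop ends.

Final answer: 3.2805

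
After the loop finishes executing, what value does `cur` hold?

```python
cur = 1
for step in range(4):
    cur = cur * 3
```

Let's trace through this code step by step.

Initialize: cur = 1
Entering loop: for step in range(4):
After iteration 1: step = 0, cur = 3
After iteration 2: step = 1, cur = 9
After iteration 3: step = 2, cur = 27
After iteration 4: step = 3, cur = 81
Loop ends.

Final answer: 81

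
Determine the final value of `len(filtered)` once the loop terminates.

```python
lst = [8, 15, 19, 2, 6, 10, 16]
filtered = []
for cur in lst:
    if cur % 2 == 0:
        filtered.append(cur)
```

Let's trace through this code step by step.

Initialize: lst = [8, 15, 19, 2, 6, 10, 16]
Initialize: filtered = []
Entering loop: for cur in lst:
After iteration 1: cur = 8, filtered = [8]
After iteration 2: cur = 15, filtered = [8]
After iteration 3: cur = 19, filtered = [8]
After iteration 4: cur = 2, filtered = [8, 2]
After iteration 5: cur = 6, filtered = [8, 2, 6]
After iteration 6: cur = 10, filtered = [8, 2, 6, 10]
After iteration 7: cur = 16, filtered = [8, 2, 6, 10, 16]
Loop ends.
len(filtered) = 5

Final answer: 5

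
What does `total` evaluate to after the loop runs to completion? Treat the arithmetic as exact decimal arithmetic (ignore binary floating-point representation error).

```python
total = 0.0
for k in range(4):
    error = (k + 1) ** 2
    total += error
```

Let's trace through this code step by step.

Initialize: total = 0.0
Entering loop: for k in range(4):
After iteration 1: k = 0, total = 1.0, error = 1
After iteration 2: k = 1, total = 5.0, error = 4
After iteration 3: k = 2, total = 14.0, error = 9
After iteration 4: k = 3, total = 30.0, error = 16
Loop ends.

Final answer: 30.0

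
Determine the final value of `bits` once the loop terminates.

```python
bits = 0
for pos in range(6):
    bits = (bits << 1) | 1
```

Let's trace through this code step by step.

Initialize: bits = 0
Entering loop: for pos in range(6):
After iteration 1: pos = 0, bits = 1
After iteration 2: pos = 1, bits = 3
After iteration 3: pos = 2, bits = 7
After iteration 4: pos = 3, bits = 15
After iteration 5: pos = 4, bits = 31
After iteration 6: pos = 5, bits = 63
Loop ends.

Final answer: 63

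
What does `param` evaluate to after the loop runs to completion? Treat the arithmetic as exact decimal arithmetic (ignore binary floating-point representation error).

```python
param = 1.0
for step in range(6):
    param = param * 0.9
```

Let's trace through this code step by step.

Initialize: param = 1.0
Entering loop: for step in range(6):
After iteration 1: step = 0, param = 0.9
After iteration 2: step = 1, param = 0.81
After iteration 3: step = 2, param = 0.729
After iteration 4: step = 3, param = 0.6561
After iteration 5: step = 4, param = 0.59049
After iteration 6: step = 5, param = 0.531441
Loop ends.

Final answer: 0.531441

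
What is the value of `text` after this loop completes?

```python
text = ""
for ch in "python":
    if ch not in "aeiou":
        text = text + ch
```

Let's trace through this code step by step.

Initialize: text = ''
Entering loop: for ch in "python":
After iteration 1: ch = 'p', text = 'p'
After iteration 2: ch = 'y', text = 'py'
After iteration 3: ch = 't', text = 'pyt'
After iteration 4: ch = 'h', text = 'pyth'
After iteration 5: ch = 'o', text = 'pyth'
After iteration 6: ch = 'n', text = 'pythn'
Loop ends.

Final answer: 'pythn'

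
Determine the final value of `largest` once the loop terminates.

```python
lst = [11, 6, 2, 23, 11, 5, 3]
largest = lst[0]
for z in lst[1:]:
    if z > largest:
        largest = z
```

Let's trace through this code step by step.

Initialize: lst = [11, 6, 2, 23, 11, 5, 3]
Initialize: largest = 11
Entering loop: for z in lst[1:]:
After iteration 1: z = 6, largest = 11
After iteration 2: z = 2, largest = 11
After iteration 3: z = 23, largest = 23
After iteration 4: z = 11, largest = 23
After iteration 5: z = 5, largest = 23
After iteration 6: z = 3, largest = 23
Loop ends.

Final answer: 23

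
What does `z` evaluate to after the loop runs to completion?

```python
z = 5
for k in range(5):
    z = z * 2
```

Let's trace through this code step by step.

Initialize: z = 5
Entering loop: for k in range(5):
After iteration 1: k = 0, z = 10
After iteration 2: k = 1, z = 20
After iteration 3: k = 2, z = 40
After iteration 4: k = 3, z = 80
After iteration 5: k = 4, z = 160
Loop ends.

Final answer: 160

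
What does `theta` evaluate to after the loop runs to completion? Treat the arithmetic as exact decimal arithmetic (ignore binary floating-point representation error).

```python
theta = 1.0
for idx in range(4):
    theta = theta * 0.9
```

Let's trace through this code step by step.

Initialize: theta = 1.0
Entering loop: for idx in range(4):
After iteration 1: idx = 0, theta = 0.9
After iteration 2: idx = 1, theta = 0.81
After iteration 3: idx = 2, theta = 0.729
After iteration 4: idx = 3, theta = 0.6561
Loop ends.

Final answer: 0.6561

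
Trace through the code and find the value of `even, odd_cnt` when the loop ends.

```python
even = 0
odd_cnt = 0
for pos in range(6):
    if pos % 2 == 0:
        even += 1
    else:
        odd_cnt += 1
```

Let's trace through this code step by step.

Initialize: even = 0
Initialize: odd_cnt = 0
Entering loop: for pos in range(6):
After iteration 1: pos = 0, even = 1, odd_cnt = 0
After iteration 2: pos = 1, even = 1, odd_cnt = 1
After iteration 3: pos = 2, even = 2, odd_cnt = 1
After iteration 4: pos = 3, even = 2, odd_cnt = 2
After iteration 5: pos = 4, even = 3, odd_cnt = 2
After iteration 6: pos = 5, even = 3, odd_cnt = 3
Loop ends.

Final answer: 3, 3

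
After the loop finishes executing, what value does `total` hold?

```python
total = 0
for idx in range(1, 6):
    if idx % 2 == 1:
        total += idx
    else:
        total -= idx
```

Let's trace through this code step by step.

Initialize: total = 0
Entering loop: for idx in range(1, 6):
After iteration 1: idx = 1, total = 1
After iteration 2: idx = 2, total = -1
After iteration 3: idx = 3, total = 2
After iteration 4: idx = 4, total = -2
After iteration 5: idx = 5, total = 3
Loop ends.

Final answer: 3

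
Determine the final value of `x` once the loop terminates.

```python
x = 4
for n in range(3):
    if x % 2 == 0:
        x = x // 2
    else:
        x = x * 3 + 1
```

Let's trace through this code step by step.

Initialize: x = 4
Entering loop: for n in range(3):
After iteration 1: n = 0, x = 2
After iteration 2: n = 1, x = 1
After iteration 3: n = 2, x = 4
Loop ends.

Final answer: 4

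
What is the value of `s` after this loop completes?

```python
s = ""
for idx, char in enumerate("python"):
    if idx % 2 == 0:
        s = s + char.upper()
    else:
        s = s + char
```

Let's trace through this code step by step.

Initialize: s = ''
Entering loop: for idx, char in enumerate("python"):
After iteration 1: idx = 0, char = 'p', s = 'P'
After iteration 2: idx = 1, char = 'y', s = 'Py'
After iteration 3: idx = 2, char = 't', s = 'PyT'
After iteration 4: idx = 3, char = 'h', s = 'PyTh'
After iteration 5: idx = 4, char = 'o', s = 'PyThO'
After iteration 6: idx = 5, char = 'n', s = 'PyThOn'
Loop ends.

Final answer: 'PyThOn'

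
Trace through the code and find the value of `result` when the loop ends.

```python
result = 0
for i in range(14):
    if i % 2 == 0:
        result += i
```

Let's trace through this code step by step.

Initialize: result = 0
Entering loop: for i in range(14):
After iteration 1: i = 0, result = 0
After iteration 2: i = 1, result = 0
After iteration 3: i = 2, result = 2
After iteration 4: i = 3, result = 2
After iteration 5: i = 4, result = 6
After iteration 6: i = 5, result = 6
After iteration 7: i = 6, result = 12
After iteration 8: i = 7, result = 12
After iteration 9: i = 8, result = 20
After iteration 10: i = 9, result = 20
After iteration 11: i = 10, result = 30
After iteration 12: i = 11, result = 30
After iteration 13: i = 12, result = 42
After iteration 14: i = 13, result = 42
Loop ends.

Final answer: 42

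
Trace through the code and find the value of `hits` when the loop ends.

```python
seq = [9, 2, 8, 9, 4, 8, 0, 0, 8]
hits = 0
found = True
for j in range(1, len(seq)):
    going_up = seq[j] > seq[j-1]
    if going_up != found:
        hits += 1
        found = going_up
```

Let's trace through this code step by step.

Initialize: seq = [9, 2, 8, 9, 4, 8, 0, 0, 8]
Initialize: hits = 0
Initialize: found = True
Entering loop: for j in range(1, len(seq)):
After iteration 1: j = 1, hits = 1, found = False, going_up = False
After iteration 2: j = 2, hits = 2, found = True, going_up = True
After iteration 3: j = 3, hits = 2, found = True, going_up = True
After iteration 4: j = 4, hits = 3, found = False, going_up = False
After iteration 5: j = 5, hits = 4, found = True, going_up = True
After iteration 6: j = 6, hits = 5, found = False, going_up = False
After iteration 7: j = 7, hits = 5, found = False, going_up = False
After iteration 8: j = 8, hits = 6, found = True, going_up = True
Loop ends.

Final answer: 6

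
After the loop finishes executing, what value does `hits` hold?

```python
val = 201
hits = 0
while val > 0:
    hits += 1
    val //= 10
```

Let's trace through this code step by step.

Initialize: val = 201
Initialize: hits = 0
Entering loop: while val > 0:
After iteration 1: val = 20, hits = 1
After iteration 2: val = 2, hits = 2
After iteration 3: val = 0, hits = 3
Loop ends.

Final answer: 3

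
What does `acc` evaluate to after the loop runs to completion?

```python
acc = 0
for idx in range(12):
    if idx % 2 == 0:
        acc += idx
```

Let's trace through this code step by step.

Initialize: acc = 0
Entering loop: for idx in range(12):
After iteration 1: idx = 0, acc = 0
After iteration 2: idx = 1, acc = 0
After iteration 3: idx = 2, acc = 2
After iteration 4: idx = 3, acc = 2
After iteration 5: idx = 4, acc = 6
After iteration 6: idx = 5, acc = 6
After iteration 7: idx = 6, acc = 12
After iteration 8: idx = 7, acc = 12
After iteration 9: idx = 8, acc = 20
After iteration 10: idx = 9, acc = 20
After iteration 11: idx = 10, acc = 30
After iteration 12: idx = 11, acc = 30
Loop ends.

Final answer: 30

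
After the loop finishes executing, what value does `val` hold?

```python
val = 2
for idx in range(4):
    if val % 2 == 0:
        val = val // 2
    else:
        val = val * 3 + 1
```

Let's trace through this code step by step.

Initialize: val = 2
Entering loop: for idx in range(4):
After iteration 1: idx = 0, val = 1
After iteration 2: idx = 1, val = 4
After iteration 3: idx = 2, val = 2
After iteration 4: idx = 3, val = 1
Loop ends.

Final answer: 1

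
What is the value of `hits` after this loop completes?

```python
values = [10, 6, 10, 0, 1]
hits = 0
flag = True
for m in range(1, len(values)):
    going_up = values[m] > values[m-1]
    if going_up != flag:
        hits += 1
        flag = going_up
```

Let's trace through this code step by step.

Initialize: values = [10, 6, 10, 0, 1]
Initialize: hits = 0
Initialize: flag = True
Entering loop: for m in range(1, len(values)):
After iteration 1: m = 1, hits = 1, flag = False, going_up = False
After iteration 2: m = 2, hits = 2, flag = True, going_up = True
After iteration 3: m = 3, hits = 3, flag = False, going_up = False
After iteration 4: m = 4, hits = 4, flag = True, going_up = True
Loop ends.

Final answer: 4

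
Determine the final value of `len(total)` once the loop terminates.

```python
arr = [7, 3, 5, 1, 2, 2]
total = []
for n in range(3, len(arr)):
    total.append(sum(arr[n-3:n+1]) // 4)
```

Let's trace through this code step by step.

Initialize: arr = [7, 3, 5, 1, 2, 2]
Initialize: total = []
Entering loop: for n in range(3, len(arr)):
After iteration 1: n = 3, total = [4]
After iteration 2: n = 4, total = [4, 2]
After iteration 3: n = 5, total = [4, 2, 2]
Loop ends.
len(total) = 3

Final answer: 3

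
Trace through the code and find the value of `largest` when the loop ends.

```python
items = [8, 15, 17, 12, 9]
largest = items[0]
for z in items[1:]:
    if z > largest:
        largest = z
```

Let's trace through this code step by step.

Initialize: items = [8, 15, 17, 12, 9]
Initialize: largest = 8
Entering loop: for z in items[1:]:
After iteration 1: z = 15, largest = 15
After iteration 2: z = 17, largest = 17
After iteration 3: z = 12, largest = 17
After iteration 4: z = 9, largest = 17
Loop ends.

Final answer: 17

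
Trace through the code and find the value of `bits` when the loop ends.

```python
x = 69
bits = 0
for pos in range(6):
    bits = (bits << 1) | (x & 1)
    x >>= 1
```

Let's trace through this code step by step.

Initialize: x = 69
Initialize: bits = 0
Entering loop: for pos in range(6):
After iteration 1: pos = 0, x = 34, bits = 1
After iteration 2: pos = 1, x = 17, bits = 2
After iteration 3: pos = 2, x = 8, bits = 5
After iteration 4: pos = 3, x = 4, bits = 10
After iteration 5: pos = 4, x = 2, bits = 20
After iteration 6: pos = 5, x = 1, bits = 40
Loop ends.

Final answer: 40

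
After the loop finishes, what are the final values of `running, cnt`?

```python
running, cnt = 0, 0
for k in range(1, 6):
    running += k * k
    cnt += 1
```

Let's trace through this code step by step.

Initialize: running = 0
Initialize: cnt = 0
Entering loop: for k in range(1, 6):
After iteration 1: k = 1, running = 1, cnt = 1
After iteration 2: k = 2, running = 5, cnt = 2
After iteration 3: k = 3, running = 14, cnt = 3
After iteration 4: k = 4, running = 30, cnt = 4
After iteration 5: k = 5, running = 55, cnt = 5
Loop ends.

Final answer: 55, 5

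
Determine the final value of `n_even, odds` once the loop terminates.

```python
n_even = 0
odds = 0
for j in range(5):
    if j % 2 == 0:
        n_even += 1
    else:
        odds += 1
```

Let's trace through this code step by step.

Initialize: n_even = 0
Initialize: odds = 0
Entering loop: for j in range(5):
After iteration 1: j = 0, n_even = 1, odds = 0
After iteration 2: j = 1, n_even = 1, odds = 1
After iteration 3: j = 2, n_even = 2, odds = 1
After iteration 4: j = 3, n_even = 2, odds = 2
After iteration 5: j = 4, n_even = 3, odds = 2
Loop ends.

Final answer: 3, 2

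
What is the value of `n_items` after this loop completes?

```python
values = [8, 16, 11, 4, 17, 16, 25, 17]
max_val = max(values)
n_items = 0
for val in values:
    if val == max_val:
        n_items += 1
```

Let's trace through this code step by step.

Initialize: values = [8, 16, 11, 4, 17, 16, 25, 17]
Initialize: max_val = 25
Initialize: n_items = 0
Entering loop: for val in values:
After iteration 1: val = 8, n_items = 0
After iteration 2: val = 16, n_items = 0
After iteration 3: val = 11, n_items = 0
After iteration 4: val = 4, n_items = 0
After iteration 5: val = 17, n_items = 0
After iteration 6: val = 16, n_items = 0
After iteration 7: val = 25, n_items = 1
After iteration 8: val = 17, n_items = 1
Loop ends.

Final answer: 1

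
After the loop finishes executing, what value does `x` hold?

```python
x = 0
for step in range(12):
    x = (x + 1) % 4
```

Let's trace through this code step by step.

Initialize: x = 0
Entering loop: for step in range(12):
After iteration 1: step = 0, x = 1
After iteration 2: step = 1, x = 2
After iteration 3: step = 2, x = 3
After iteration 4: step = 3, x = 0
After iteration 5: step = 4, x = 1
After iteration 6: step = 5, x = 2
After iteration 7: step = 6, x = 3
After iteration 8: step = 7, x = 0
After iteration 9: step = 8, x = 1
After iteration 10: step = 9, x = 2
After iteration 11: step = 10, x = 3
After iteration 12: step = 11, x = 0
Loop ends.

Final answer: 0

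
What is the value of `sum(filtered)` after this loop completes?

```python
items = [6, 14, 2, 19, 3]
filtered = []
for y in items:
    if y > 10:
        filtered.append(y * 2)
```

Let's trace through this code step by step.

Initialize: items = [6, 14, 2, 19, 3]
Initialize: filtered = []
Entering loop: for y in items:
After iteration 1: y = 6, filtered = []
After iteration 2: y = 14, filtered = [28]
After iteration 3: y = 2, filtered = [28]
After iteration 4: y = 19, filtered = [28, 38]
After iteration 5: y = 3, filtered = [28, 38]
Loop ends.
sum(filtered) = 66

Final answer: 66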